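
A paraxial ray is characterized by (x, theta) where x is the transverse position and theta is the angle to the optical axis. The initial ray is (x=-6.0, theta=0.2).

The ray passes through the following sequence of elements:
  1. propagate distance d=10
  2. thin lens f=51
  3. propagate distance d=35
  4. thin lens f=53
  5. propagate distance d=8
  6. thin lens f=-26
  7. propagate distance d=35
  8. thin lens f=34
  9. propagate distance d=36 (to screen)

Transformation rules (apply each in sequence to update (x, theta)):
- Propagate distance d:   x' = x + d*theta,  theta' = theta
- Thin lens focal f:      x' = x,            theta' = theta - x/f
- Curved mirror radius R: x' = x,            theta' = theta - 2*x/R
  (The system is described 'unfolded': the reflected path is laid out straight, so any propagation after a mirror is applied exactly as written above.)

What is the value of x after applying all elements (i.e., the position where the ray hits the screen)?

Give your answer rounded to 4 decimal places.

Answer: 14.6287

Derivation:
Initial: x=-6.0000 theta=0.2000
After 1 (propagate distance d=10): x=-4.0000 theta=0.2000
After 2 (thin lens f=51): x=-4.0000 theta=71/255 (≈0.2784)
After 3 (propagate distance d=35): x=293/51 (≈5.7451) theta=71/255 (≈0.2784)
After 4 (thin lens f=53): x=293/51 (≈5.7451) theta=766/4505 (≈0.1700)
After 5 (propagate distance d=8): x=96029/13515 (≈7.1054) theta=766/4505 (≈0.1700)
After 6 (thin lens f=-26): x=96029/13515 (≈7.1054) theta=155777/351390 (≈0.4433)
After 7 (propagate distance d=35): x=7948949/351390 (≈22.6214) theta=155777/351390 (≈0.4433)
After 8 (thin lens f=34): x=7948949/351390 (≈22.6214) theta=-884177/3982420 (≈-0.2220)
After 9 (propagate distance d=36 (to screen)): x=17477315/1194726 (≈14.6287) theta=-884177/3982420 (≈-0.2220)
Rounded to 4 decimal places: x = 14.6287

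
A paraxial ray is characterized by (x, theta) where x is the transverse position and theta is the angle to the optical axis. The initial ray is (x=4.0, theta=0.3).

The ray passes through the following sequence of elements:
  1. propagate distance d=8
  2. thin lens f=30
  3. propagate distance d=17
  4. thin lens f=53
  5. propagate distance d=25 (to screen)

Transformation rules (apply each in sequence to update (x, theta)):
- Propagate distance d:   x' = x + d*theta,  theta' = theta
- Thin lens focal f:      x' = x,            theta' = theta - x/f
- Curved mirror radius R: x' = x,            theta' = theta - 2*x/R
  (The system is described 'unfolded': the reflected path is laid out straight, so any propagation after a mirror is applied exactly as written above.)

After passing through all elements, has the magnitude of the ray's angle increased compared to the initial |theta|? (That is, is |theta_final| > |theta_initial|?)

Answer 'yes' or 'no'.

Answer: no

Derivation:
Initial: x=4.0000 theta=0.3000
After 1 (propagate distance d=8): x=6.4000 theta=0.3000
After 2 (thin lens f=30): x=6.4000 theta=13/150 (≈0.0867)
After 3 (propagate distance d=17): x=1181/150 (≈7.8733) theta=13/150 (≈0.0867)
After 4 (thin lens f=53): x=1181/150 (≈7.8733) theta=-82/1325 (≈-0.0619)
After 5 (propagate distance d=25 (to screen)): x=50293/7950 (≈6.3262) theta=-82/1325 (≈-0.0619)
|theta_initial|=0.3000 |theta_final|=82/1325 (≈0.0619) -> not increased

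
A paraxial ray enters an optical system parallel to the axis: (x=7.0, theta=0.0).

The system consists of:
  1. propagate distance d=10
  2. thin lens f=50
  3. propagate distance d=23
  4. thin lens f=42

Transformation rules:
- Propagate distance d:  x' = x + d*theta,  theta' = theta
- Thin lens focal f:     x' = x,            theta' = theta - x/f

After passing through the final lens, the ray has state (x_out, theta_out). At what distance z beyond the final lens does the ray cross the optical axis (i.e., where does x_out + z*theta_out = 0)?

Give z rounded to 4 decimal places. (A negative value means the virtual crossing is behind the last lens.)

Answer: 16.4348

Derivation:
Initial: x=7.0000 theta=0.0000
After 1 (propagate distance d=10): x=7.0000 theta=0.0000
After 2 (thin lens f=50): x=7.0000 theta=-0.1400
After 3 (propagate distance d=23): x=3.7800 theta=-0.1400
After 4 (thin lens f=42): x=3.7800 theta=-0.2300
z_focus = -x_out/theta_out = -(3.7800)/(-0.2300) = 378/23 ≈ 16.4348
Rounded to 4 decimal places: z = 16.4348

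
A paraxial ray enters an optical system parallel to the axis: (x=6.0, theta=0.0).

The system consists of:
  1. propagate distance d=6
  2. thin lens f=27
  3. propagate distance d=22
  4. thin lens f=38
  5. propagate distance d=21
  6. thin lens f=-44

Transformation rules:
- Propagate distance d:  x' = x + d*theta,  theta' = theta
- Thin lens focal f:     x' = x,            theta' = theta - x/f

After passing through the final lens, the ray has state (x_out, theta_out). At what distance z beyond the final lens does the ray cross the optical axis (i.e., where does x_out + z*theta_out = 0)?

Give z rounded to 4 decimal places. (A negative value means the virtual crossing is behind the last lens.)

Initial: x=6.0000 theta=0.0000
After 1 (propagate distance d=6): x=6.0000 theta=0.0000
After 2 (thin lens f=27): x=6.0000 theta=-2/9 (≈-0.2222)
After 3 (propagate distance d=22): x=10/9 (≈1.1111) theta=-2/9 (≈-0.2222)
After 4 (thin lens f=38): x=10/9 (≈1.1111) theta=-43/171 (≈-0.2515)
After 5 (propagate distance d=21): x=-713/171 (≈-4.1696) theta=-43/171 (≈-0.2515)
After 6 (thin lens f=-44): x=-713/171 (≈-4.1696) theta=-2605/7524 (≈-0.3462)
z_focus = -x_out/theta_out = -(-713/171)/(-2605/7524) = -31372/2605 ≈ -12.0430
Rounded to 4 decimal places: z = -12.0430

Answer: -12.0430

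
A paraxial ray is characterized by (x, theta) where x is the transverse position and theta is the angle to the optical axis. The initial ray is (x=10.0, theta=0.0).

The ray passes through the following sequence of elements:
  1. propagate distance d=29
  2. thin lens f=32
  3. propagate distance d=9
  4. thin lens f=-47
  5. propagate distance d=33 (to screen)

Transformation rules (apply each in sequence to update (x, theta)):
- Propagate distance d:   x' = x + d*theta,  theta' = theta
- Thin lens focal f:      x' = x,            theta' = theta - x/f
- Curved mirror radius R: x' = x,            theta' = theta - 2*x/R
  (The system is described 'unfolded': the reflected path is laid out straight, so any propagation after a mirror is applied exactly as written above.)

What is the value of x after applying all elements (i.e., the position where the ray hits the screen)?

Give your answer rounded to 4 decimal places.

Answer: 1.9215

Derivation:
Initial: x=10.0000 theta=0.0000
After 1 (propagate distance d=29): x=10.0000 theta=0.0000
After 2 (thin lens f=32): x=10.0000 theta=-0.3125
After 3 (propagate distance d=9): x=7.1875 theta=-0.3125
After 4 (thin lens f=-47): x=7.1875 theta=-15/94 (≈-0.1596)
After 5 (propagate distance d=33 (to screen)): x=1445/752 (≈1.9215) theta=-15/94 (≈-0.1596)
Rounded to 4 decimal places: x = 1.9215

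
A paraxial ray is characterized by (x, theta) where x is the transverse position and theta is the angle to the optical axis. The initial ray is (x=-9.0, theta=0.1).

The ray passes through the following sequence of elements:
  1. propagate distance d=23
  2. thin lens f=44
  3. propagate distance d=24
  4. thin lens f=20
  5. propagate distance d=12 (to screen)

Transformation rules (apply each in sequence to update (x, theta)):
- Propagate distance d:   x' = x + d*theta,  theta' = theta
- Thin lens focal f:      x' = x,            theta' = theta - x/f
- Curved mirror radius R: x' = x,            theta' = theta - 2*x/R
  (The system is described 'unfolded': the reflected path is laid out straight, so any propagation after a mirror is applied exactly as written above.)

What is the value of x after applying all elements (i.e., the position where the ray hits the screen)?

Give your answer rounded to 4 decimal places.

Initial: x=-9.0000 theta=0.1000
After 1 (propagate distance d=23): x=-6.7000 theta=0.1000
After 2 (thin lens f=44): x=-6.7000 theta=111/440 (≈0.2523)
After 3 (propagate distance d=24): x=-71/110 (≈-0.6455) theta=111/440 (≈0.2523)
After 4 (thin lens f=20): x=-71/110 (≈-0.6455) theta=313/1100 (≈0.2845)
After 5 (propagate distance d=12 (to screen)): x=1523/550 (≈2.7691) theta=313/1100 (≈0.2845)
Rounded to 4 decimal places: x = 2.7691

Answer: 2.7691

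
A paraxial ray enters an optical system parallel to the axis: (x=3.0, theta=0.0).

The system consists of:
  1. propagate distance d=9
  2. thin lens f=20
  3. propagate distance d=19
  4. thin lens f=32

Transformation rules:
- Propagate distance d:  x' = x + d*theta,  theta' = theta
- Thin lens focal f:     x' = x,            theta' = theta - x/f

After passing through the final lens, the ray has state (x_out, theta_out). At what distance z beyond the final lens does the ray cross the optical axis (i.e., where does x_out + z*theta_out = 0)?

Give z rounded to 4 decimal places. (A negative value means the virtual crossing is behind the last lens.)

Initial: x=3.0000 theta=0.0000
After 1 (propagate distance d=9): x=3.0000 theta=0.0000
After 2 (thin lens f=20): x=3.0000 theta=-0.1500
After 3 (propagate distance d=19): x=0.1500 theta=-0.1500
After 4 (thin lens f=32): x=0.1500 theta=-99/640 (≈-0.1547)
z_focus = -x_out/theta_out = -(0.1500)/(-99/640) = 32/33 ≈ 0.9697
Rounded to 4 decimal places: z = 0.9697

Answer: 0.9697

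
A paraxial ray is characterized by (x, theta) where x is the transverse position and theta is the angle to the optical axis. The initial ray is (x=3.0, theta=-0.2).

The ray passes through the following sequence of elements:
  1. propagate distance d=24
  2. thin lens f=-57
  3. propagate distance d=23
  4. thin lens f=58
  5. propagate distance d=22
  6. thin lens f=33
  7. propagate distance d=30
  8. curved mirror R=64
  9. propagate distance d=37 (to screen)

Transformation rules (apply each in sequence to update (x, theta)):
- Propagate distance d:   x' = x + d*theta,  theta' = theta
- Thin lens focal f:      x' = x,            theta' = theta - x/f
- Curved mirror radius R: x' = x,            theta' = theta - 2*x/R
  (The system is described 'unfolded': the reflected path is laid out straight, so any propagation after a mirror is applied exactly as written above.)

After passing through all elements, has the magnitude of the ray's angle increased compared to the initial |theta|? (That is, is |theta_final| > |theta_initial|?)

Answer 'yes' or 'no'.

Answer: yes

Derivation:
Initial: x=3.0000 theta=-0.2000
After 1 (propagate distance d=24): x=-1.8000 theta=-0.2000
After 2 (thin lens f=-57): x=-1.8000 theta=-22/95 (≈-0.2316)
After 3 (propagate distance d=23): x=-677/95 (≈-7.1263) theta=-22/95 (≈-0.2316)
After 4 (thin lens f=58): x=-677/95 (≈-7.1263) theta=-599/5510 (≈-0.1087)
After 5 (propagate distance d=22): x=-26222/2755 (≈-9.5180) theta=-599/5510 (≈-0.1087)
After 6 (thin lens f=33): x=-26222/2755 (≈-9.5180) theta=32677/181830 (≈0.1797)
After 7 (propagate distance d=30): x=-125057/30305 (≈-4.1266) theta=32677/181830 (≈0.1797)
After 8 (curved mirror R=64): x=-125057/30305 (≈-4.1266) theta=898003/2909280 (≈0.3087)
After 9 (propagate distance d=37 (to screen)): x=1929149/264480 (≈7.2941) theta=898003/2909280 (≈0.3087)
|theta_initial|=0.2000 |theta_final|=898003/2909280 (≈0.3087) -> increased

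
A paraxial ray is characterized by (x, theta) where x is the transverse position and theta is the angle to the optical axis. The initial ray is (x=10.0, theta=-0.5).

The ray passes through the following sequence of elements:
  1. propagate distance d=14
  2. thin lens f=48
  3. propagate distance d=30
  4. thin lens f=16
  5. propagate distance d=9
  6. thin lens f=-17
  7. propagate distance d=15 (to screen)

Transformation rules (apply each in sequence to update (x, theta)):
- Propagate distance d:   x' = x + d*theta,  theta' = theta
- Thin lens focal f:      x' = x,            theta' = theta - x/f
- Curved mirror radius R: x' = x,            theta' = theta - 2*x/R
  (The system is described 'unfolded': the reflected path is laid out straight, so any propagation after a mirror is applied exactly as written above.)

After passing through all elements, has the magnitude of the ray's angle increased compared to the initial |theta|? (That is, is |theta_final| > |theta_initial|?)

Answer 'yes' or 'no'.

Initial: x=10.0000 theta=-0.5000
After 1 (propagate distance d=14): x=3.0000 theta=-0.5000
After 2 (thin lens f=48): x=3.0000 theta=-0.5625
After 3 (propagate distance d=30): x=-13.8750 theta=-0.5625
After 4 (thin lens f=16): x=-13.8750 theta=39/128 (≈0.3047)
After 5 (propagate distance d=9): x=-1425/128 (≈-11.1328) theta=39/128 (≈0.3047)
After 6 (thin lens f=-17): x=-1425/128 (≈-11.1328) theta=-381/1088 (≈-0.3502)
After 7 (propagate distance d=15 (to screen)): x=-35655/2176 (≈-16.3856) theta=-381/1088 (≈-0.3502)
|theta_initial|=0.5000 |theta_final|=381/1088 (≈0.3502) -> not increased

Answer: no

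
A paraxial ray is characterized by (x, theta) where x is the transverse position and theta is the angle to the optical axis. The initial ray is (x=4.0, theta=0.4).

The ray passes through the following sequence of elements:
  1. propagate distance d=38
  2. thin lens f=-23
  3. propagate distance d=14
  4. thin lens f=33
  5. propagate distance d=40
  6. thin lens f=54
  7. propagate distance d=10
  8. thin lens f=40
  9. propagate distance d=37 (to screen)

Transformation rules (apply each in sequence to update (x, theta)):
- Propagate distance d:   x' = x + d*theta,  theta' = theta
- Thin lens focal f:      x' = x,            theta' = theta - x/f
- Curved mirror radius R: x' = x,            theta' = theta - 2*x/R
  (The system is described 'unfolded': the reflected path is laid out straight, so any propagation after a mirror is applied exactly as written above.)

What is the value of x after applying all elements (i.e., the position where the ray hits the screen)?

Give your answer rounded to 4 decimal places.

Initial: x=4.0000 theta=0.4000
After 1 (propagate distance d=38): x=19.2000 theta=0.4000
After 2 (thin lens f=-23): x=19.2000 theta=142/115 (≈1.2348)
After 3 (propagate distance d=14): x=4196/115 (≈36.4870) theta=142/115 (≈1.2348)
After 4 (thin lens f=33): x=4196/115 (≈36.4870) theta=98/759 (≈0.1291)
After 5 (propagate distance d=40): x=158068/3795 (≈41.6516) theta=98/759 (≈0.1291)
After 6 (thin lens f=54): x=158068/3795 (≈41.6516) theta=-65804/102465 (≈-0.6422)
After 7 (propagate distance d=10): x=3609796/102465 (≈35.2296) theta=-65804/102465 (≈-0.6422)
After 8 (thin lens f=40): x=3609796/102465 (≈35.2296) theta=-520163/341550 (≈-1.5229)
After 9 (propagate distance d=37 (to screen)): x=-21640133/1024650 (≈-21.1195) theta=-520163/341550 (≈-1.5229)
Rounded to 4 decimal places: x = -21.1195

Answer: -21.1195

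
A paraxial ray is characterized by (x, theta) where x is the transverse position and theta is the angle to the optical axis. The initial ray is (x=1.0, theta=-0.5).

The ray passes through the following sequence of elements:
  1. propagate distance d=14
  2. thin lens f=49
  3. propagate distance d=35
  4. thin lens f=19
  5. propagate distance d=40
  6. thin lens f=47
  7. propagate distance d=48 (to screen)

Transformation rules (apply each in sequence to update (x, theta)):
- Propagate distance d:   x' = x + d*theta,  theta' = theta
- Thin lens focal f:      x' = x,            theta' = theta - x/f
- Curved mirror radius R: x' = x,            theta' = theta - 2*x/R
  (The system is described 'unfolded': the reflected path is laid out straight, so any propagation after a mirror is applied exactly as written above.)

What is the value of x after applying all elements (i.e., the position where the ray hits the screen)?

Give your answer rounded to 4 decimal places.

Initial: x=1.0000 theta=-0.5000
After 1 (propagate distance d=14): x=-6.0000 theta=-0.5000
After 2 (thin lens f=49): x=-6.0000 theta=-37/98 (≈-0.3776)
After 3 (propagate distance d=35): x=-269/14 (≈-19.2143) theta=-37/98 (≈-0.3776)
After 4 (thin lens f=19): x=-269/14 (≈-19.2143) theta=590/931 (≈0.6337)
After 5 (propagate distance d=40): x=11423/1862 (≈6.1348) theta=590/931 (≈0.6337)
After 6 (thin lens f=47): x=11423/1862 (≈6.1348) theta=6291/12502 (≈0.5032)
After 7 (propagate distance d=48 (to screen)): x=2650657/87514 (≈30.2884) theta=6291/12502 (≈0.5032)
Rounded to 4 decimal places: x = 30.2884

Answer: 30.2884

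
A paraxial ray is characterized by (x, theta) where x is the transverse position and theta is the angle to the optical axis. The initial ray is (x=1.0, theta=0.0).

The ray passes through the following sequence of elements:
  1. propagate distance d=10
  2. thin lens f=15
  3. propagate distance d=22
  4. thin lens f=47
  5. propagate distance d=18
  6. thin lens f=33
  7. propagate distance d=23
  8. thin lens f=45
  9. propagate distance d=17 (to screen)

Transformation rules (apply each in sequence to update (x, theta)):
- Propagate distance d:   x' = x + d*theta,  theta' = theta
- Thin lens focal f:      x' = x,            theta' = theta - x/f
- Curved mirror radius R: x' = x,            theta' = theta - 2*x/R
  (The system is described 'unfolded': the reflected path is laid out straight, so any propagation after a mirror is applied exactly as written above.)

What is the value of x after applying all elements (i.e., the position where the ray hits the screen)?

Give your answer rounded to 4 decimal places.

Initial: x=1.0000 theta=0.0000
After 1 (propagate distance d=10): x=1.0000 theta=0.0000
After 2 (thin lens f=15): x=1.0000 theta=-1/15 (≈-0.0667)
After 3 (propagate distance d=22): x=-7/15 (≈-0.4667) theta=-1/15 (≈-0.0667)
After 4 (thin lens f=47): x=-7/15 (≈-0.4667) theta=-8/141 (≈-0.0567)
After 5 (propagate distance d=18): x=-1049/705 (≈-1.4879) theta=-8/141 (≈-0.0567)
After 6 (thin lens f=33): x=-1049/705 (≈-1.4879) theta=-271/23265 (≈-0.0116)
After 7 (propagate distance d=23): x=-8170/4653 (≈-1.7559) theta=-271/23265 (≈-0.0116)
After 8 (thin lens f=45): x=-8170/4653 (≈-1.7559) theta=521/19035 (≈0.0274)
After 9 (propagate distance d=17 (to screen)): x=-270223/209385 (≈-1.2906) theta=521/19035 (≈0.0274)
Rounded to 4 decimal places: x = -1.2906

Answer: -1.2906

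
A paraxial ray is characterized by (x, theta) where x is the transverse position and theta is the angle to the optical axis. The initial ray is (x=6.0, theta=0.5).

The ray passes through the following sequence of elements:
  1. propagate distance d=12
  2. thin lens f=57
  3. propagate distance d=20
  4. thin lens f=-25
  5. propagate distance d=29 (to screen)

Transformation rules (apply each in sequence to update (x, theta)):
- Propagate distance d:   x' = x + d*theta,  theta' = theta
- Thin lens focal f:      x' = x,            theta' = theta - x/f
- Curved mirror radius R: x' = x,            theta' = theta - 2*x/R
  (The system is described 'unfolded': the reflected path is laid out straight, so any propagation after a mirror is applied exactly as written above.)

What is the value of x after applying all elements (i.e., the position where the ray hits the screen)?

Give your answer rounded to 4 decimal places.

Initial: x=6.0000 theta=0.5000
After 1 (propagate distance d=12): x=12.0000 theta=0.5000
After 2 (thin lens f=57): x=12.0000 theta=11/38 (≈0.2895)
After 3 (propagate distance d=20): x=338/19 (≈17.7895) theta=11/38 (≈0.2895)
After 4 (thin lens f=-25): x=338/19 (≈17.7895) theta=951/950 (≈1.0011)
After 5 (propagate distance d=29 (to screen)): x=46.8200 theta=951/950 (≈1.0011)
Rounded to 4 decimal places: x = 46.8200

Answer: 46.8200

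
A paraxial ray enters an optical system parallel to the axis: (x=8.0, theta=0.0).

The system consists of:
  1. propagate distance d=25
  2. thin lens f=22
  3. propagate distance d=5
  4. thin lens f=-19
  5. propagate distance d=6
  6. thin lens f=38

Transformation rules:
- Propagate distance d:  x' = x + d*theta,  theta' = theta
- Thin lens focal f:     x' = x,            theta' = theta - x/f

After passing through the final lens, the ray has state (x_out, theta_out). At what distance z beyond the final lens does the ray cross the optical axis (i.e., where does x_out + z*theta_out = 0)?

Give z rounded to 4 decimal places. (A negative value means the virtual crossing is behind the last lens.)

Initial: x=8.0000 theta=0.0000
After 1 (propagate distance d=25): x=8.0000 theta=0.0000
After 2 (thin lens f=22): x=8.0000 theta=-4/11 (≈-0.3636)
After 3 (propagate distance d=5): x=68/11 (≈6.1818) theta=-4/11 (≈-0.3636)
After 4 (thin lens f=-19): x=68/11 (≈6.1818) theta=-8/209 (≈-0.0383)
After 5 (propagate distance d=6): x=1244/209 (≈5.9522) theta=-8/209 (≈-0.0383)
After 6 (thin lens f=38): x=1244/209 (≈5.9522) theta=-774/3971 (≈-0.1949)
z_focus = -x_out/theta_out = -(1244/209)/(-774/3971) = 11818/387 ≈ 30.5375
Rounded to 4 decimal places: z = 30.5375

Answer: 30.5375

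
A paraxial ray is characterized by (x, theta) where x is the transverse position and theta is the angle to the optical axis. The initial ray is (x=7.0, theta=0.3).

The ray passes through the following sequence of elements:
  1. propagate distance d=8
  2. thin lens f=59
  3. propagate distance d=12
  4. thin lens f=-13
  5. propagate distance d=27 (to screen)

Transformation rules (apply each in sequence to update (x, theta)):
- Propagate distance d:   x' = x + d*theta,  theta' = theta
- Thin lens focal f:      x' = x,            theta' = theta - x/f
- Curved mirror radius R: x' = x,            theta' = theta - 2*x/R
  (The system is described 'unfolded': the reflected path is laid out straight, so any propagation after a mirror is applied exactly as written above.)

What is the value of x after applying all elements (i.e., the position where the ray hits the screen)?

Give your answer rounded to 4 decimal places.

Initial: x=7.0000 theta=0.3000
After 1 (propagate distance d=8): x=9.4000 theta=0.3000
After 2 (thin lens f=59): x=9.4000 theta=83/590 (≈0.1407)
After 3 (propagate distance d=12): x=3271/295 (≈11.0881) theta=83/590 (≈0.1407)
After 4 (thin lens f=-13): x=3271/295 (≈11.0881) theta=7621/7670 (≈0.9936)
After 5 (propagate distance d=27 (to screen)): x=290813/7670 (≈37.9156) theta=7621/7670 (≈0.9936)
Rounded to 4 decimal places: x = 37.9156

Answer: 37.9156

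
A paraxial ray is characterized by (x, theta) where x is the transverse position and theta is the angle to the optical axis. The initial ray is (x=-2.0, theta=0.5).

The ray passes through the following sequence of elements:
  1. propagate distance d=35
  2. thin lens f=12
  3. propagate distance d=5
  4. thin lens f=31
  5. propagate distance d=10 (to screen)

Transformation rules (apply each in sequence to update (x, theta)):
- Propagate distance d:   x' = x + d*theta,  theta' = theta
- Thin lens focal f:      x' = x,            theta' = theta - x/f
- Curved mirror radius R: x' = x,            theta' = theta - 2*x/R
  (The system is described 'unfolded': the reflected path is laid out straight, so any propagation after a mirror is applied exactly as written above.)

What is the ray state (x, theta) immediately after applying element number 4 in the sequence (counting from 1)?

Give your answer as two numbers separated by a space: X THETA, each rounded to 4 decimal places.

Initial: x=-2.0000 theta=0.5000
After 1 (propagate distance d=35): x=15.5000 theta=0.5000
After 2 (thin lens f=12): x=15.5000 theta=-19/24 (≈-0.7917)
After 3 (propagate distance d=5): x=277/24 (≈11.5417) theta=-19/24 (≈-0.7917)
After 4 (thin lens f=31): x=277/24 (≈11.5417) theta=-433/372 (≈-1.1640)
Rounded to 4 decimal places: x = 11.5417, theta = -1.1640

Answer: 11.5417 -1.1640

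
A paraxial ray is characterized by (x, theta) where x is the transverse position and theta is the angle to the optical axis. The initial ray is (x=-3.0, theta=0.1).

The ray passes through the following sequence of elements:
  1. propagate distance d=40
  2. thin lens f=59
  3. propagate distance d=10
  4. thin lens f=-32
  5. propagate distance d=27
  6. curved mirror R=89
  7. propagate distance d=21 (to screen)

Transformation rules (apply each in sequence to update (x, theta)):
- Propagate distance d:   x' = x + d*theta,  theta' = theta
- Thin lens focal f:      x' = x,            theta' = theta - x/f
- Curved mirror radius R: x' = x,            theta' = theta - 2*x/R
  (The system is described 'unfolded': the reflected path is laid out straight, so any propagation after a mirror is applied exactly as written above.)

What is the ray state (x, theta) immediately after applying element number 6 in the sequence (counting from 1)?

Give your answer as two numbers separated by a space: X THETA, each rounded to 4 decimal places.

Answer: 5.6174 0.0140

Derivation:
Initial: x=-3.0000 theta=0.1000
After 1 (propagate distance d=40): x=1.0000 theta=0.1000
After 2 (thin lens f=59): x=1.0000 theta=49/590 (≈0.0831)
After 3 (propagate distance d=10): x=108/59 (≈1.8305) theta=49/590 (≈0.0831)
After 4 (thin lens f=-32): x=108/59 (≈1.8305) theta=331/2360 (≈0.1403)
After 5 (propagate distance d=27): x=13257/2360 (≈5.6174) theta=331/2360 (≈0.1403)
After 6 (curved mirror R=89): x=13257/2360 (≈5.6174) theta=589/42008 (≈0.0140)
Rounded to 4 decimal places: x = 5.6174, theta = 0.0140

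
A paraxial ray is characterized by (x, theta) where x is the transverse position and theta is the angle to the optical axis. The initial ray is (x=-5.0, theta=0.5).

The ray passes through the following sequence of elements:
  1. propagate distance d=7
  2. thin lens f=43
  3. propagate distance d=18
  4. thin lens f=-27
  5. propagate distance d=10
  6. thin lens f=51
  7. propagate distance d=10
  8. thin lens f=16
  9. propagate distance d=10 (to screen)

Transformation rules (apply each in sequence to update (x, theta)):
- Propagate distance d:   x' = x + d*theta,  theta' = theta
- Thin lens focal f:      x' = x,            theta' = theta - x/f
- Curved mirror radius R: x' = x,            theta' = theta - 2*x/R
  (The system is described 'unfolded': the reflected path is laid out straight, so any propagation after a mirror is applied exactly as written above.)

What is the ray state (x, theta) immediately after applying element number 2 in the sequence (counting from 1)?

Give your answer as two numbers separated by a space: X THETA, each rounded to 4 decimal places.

Initial: x=-5.0000 theta=0.5000
After 1 (propagate distance d=7): x=-1.5000 theta=0.5000
After 2 (thin lens f=43): x=-1.5000 theta=23/43 (≈0.5349)
Rounded to 4 decimal places: x = -1.5000, theta = 0.5349

Answer: -1.5000 0.5349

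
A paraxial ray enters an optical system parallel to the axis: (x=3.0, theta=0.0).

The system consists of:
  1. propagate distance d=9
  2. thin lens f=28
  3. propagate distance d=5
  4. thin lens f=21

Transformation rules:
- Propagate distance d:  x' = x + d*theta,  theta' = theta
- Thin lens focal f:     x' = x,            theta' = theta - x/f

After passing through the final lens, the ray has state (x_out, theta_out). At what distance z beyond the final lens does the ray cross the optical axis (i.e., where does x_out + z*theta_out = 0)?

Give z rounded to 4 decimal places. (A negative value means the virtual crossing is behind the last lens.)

Answer: 10.9773

Derivation:
Initial: x=3.0000 theta=0.0000
After 1 (propagate distance d=9): x=3.0000 theta=0.0000
After 2 (thin lens f=28): x=3.0000 theta=-3/28 (≈-0.1071)
After 3 (propagate distance d=5): x=69/28 (≈2.4643) theta=-3/28 (≈-0.1071)
After 4 (thin lens f=21): x=69/28 (≈2.4643) theta=-11/49 (≈-0.2245)
z_focus = -x_out/theta_out = -(69/28)/(-11/49) = 483/44 ≈ 10.9773
Rounded to 4 decimal places: z = 10.9773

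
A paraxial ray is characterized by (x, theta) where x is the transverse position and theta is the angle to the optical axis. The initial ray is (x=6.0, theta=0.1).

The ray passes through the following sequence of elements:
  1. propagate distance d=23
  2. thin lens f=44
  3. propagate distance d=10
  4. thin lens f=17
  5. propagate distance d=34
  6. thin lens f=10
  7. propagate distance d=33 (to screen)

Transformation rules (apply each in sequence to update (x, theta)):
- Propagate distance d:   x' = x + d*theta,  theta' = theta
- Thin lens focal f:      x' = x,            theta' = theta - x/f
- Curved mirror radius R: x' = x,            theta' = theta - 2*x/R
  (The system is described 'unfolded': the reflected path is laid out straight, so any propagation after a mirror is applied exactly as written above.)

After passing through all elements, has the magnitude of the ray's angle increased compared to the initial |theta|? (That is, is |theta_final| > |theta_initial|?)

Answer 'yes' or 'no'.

Answer: yes

Derivation:
Initial: x=6.0000 theta=0.1000
After 1 (propagate distance d=23): x=8.3000 theta=0.1000
After 2 (thin lens f=44): x=8.3000 theta=-39/440 (≈-0.0886)
After 3 (propagate distance d=10): x=1631/220 (≈7.4136) theta=-39/440 (≈-0.0886)
After 4 (thin lens f=17): x=1631/220 (≈7.4136) theta=-785/1496 (≈-0.5247)
After 5 (propagate distance d=34): x=-1147/110 (≈-10.4273) theta=-785/1496 (≈-0.5247)
After 6 (thin lens f=10): x=-1147/110 (≈-10.4273) theta=19373/37400 (≈0.5180)
After 7 (propagate distance d=33 (to screen)): x=249329/37400 (≈6.6666) theta=19373/37400 (≈0.5180)
|theta_initial|=0.1000 |theta_final|=19373/37400 (≈0.5180) -> increased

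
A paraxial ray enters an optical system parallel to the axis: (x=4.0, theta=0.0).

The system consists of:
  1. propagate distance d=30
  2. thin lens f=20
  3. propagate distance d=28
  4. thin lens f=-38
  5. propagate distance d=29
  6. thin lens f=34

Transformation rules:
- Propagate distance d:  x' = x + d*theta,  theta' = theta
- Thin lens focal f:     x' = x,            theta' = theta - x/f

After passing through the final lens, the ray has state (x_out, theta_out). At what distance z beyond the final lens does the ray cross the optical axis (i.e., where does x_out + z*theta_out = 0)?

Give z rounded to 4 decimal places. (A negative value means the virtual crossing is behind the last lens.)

Initial: x=4.0000 theta=0.0000
After 1 (propagate distance d=30): x=4.0000 theta=0.0000
After 2 (thin lens f=20): x=4.0000 theta=-0.2000
After 3 (propagate distance d=28): x=-1.6000 theta=-0.2000
After 4 (thin lens f=-38): x=-1.6000 theta=-23/95 (≈-0.2421)
After 5 (propagate distance d=29): x=-819/95 (≈-8.6211) theta=-23/95 (≈-0.2421)
After 6 (thin lens f=34): x=-819/95 (≈-8.6211) theta=37/3230 (≈0.0115)
z_focus = -x_out/theta_out = -(-819/95)/(37/3230) = 27846/37 ≈ 752.5946
Rounded to 4 decimal places: z = 752.5946

Answer: 752.5946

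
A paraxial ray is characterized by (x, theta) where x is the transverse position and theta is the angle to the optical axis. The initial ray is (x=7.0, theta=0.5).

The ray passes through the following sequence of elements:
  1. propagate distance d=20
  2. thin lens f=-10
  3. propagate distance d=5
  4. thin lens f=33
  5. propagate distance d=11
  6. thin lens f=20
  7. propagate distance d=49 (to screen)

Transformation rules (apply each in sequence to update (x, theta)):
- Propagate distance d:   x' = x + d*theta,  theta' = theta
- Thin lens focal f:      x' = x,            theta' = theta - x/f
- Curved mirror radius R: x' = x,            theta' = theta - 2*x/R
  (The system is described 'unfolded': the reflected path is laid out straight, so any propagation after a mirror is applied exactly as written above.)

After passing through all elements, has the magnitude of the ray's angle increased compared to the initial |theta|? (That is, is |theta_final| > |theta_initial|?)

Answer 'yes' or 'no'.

Initial: x=7.0000 theta=0.5000
After 1 (propagate distance d=20): x=17.0000 theta=0.5000
After 2 (thin lens f=-10): x=17.0000 theta=2.2000
After 3 (propagate distance d=5): x=28.0000 theta=2.2000
After 4 (thin lens f=33): x=28.0000 theta=223/165 (≈1.3515)
After 5 (propagate distance d=11): x=643/15 (≈42.8667) theta=223/165 (≈1.3515)
After 6 (thin lens f=20): x=643/15 (≈42.8667) theta=-871/1100 (≈-0.7918)
After 7 (propagate distance d=49 (to screen)): x=13423/3300 (≈4.0676) theta=-871/1100 (≈-0.7918)
|theta_initial|=0.5000 |theta_final|=871/1100 (≈0.7918) -> increased

Answer: yes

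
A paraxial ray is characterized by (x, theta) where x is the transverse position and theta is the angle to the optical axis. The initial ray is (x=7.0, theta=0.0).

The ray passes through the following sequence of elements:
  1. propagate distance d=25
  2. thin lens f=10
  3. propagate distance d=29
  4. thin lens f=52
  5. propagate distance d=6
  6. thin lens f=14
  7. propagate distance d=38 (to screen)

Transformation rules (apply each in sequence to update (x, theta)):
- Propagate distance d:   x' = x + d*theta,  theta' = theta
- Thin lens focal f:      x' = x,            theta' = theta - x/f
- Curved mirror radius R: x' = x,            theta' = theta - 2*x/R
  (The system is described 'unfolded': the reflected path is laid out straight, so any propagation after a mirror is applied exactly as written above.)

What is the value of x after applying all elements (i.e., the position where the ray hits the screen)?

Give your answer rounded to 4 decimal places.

Answer: 10.4885

Derivation:
Initial: x=7.0000 theta=0.0000
After 1 (propagate distance d=25): x=7.0000 theta=0.0000
After 2 (thin lens f=10): x=7.0000 theta=-0.7000
After 3 (propagate distance d=29): x=-13.3000 theta=-0.7000
After 4 (thin lens f=52): x=-13.3000 theta=-231/520 (≈-0.4442)
After 5 (propagate distance d=6): x=-4151/260 (≈-15.9654) theta=-231/520 (≈-0.4442)
After 6 (thin lens f=14): x=-4151/260 (≈-15.9654) theta=181/260 (≈0.6962)
After 7 (propagate distance d=38 (to screen)): x=2727/260 (≈10.4885) theta=181/260 (≈0.6962)
Rounded to 4 decimal places: x = 10.4885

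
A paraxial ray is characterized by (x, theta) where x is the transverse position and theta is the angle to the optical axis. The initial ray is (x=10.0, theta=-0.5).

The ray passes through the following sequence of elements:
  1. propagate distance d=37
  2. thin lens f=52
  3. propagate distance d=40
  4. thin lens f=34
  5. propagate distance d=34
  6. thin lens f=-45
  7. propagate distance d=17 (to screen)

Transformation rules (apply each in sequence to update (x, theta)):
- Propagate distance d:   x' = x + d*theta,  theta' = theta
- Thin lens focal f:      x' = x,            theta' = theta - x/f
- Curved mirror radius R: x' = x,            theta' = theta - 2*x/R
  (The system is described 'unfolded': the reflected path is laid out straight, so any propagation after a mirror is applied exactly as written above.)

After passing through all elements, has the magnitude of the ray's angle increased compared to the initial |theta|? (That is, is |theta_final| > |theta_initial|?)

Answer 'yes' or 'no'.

Initial: x=10.0000 theta=-0.5000
After 1 (propagate distance d=37): x=-8.5000 theta=-0.5000
After 2 (thin lens f=52): x=-8.5000 theta=-35/104 (≈-0.3365)
After 3 (propagate distance d=40): x=-571/26 (≈-21.9615) theta=-35/104 (≈-0.3365)
After 4 (thin lens f=34): x=-571/26 (≈-21.9615) theta=547/1768 (≈0.3094)
After 5 (propagate distance d=34): x=-595/52 (≈-11.4423) theta=547/1768 (≈0.3094)
After 6 (thin lens f=-45): x=-595/52 (≈-11.4423) theta=877/15912 (≈0.0551)
After 7 (propagate distance d=17 (to screen)): x=-9833/936 (≈-10.5053) theta=877/15912 (≈0.0551)
|theta_initial|=0.5000 |theta_final|=877/15912 (≈0.0551) -> not increased

Answer: no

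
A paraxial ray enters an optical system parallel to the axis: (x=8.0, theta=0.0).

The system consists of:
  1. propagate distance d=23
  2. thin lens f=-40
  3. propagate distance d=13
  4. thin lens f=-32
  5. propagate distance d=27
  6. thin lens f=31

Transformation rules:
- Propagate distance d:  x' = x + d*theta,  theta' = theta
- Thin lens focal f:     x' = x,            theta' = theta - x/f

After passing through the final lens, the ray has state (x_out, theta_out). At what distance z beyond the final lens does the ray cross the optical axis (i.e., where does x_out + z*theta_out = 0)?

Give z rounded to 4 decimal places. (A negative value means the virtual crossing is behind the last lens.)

Answer: 91.2397

Derivation:
Initial: x=8.0000 theta=0.0000
After 1 (propagate distance d=23): x=8.0000 theta=0.0000
After 2 (thin lens f=-40): x=8.0000 theta=0.2000
After 3 (propagate distance d=13): x=10.6000 theta=0.2000
After 4 (thin lens f=-32): x=10.6000 theta=17/32 (≈0.5313)
After 5 (propagate distance d=27): x=3991/160 (≈24.9438) theta=17/32 (≈0.5313)
After 6 (thin lens f=31): x=3991/160 (≈24.9438) theta=-339/1240 (≈-0.2734)
z_focus = -x_out/theta_out = -(3991/160)/(-339/1240) = 123721/1356 ≈ 91.2397
Rounded to 4 decimal places: z = 91.2397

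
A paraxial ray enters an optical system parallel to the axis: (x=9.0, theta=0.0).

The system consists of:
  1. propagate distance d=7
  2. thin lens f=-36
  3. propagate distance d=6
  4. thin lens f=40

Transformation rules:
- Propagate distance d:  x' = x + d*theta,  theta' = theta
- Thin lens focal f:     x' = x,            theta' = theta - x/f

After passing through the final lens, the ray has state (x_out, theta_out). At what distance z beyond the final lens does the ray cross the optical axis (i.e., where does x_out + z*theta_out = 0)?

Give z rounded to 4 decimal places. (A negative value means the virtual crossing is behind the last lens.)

Answer: 840.0000

Derivation:
Initial: x=9.0000 theta=0.0000
After 1 (propagate distance d=7): x=9.0000 theta=0.0000
After 2 (thin lens f=-36): x=9.0000 theta=0.2500
After 3 (propagate distance d=6): x=10.5000 theta=0.2500
After 4 (thin lens f=40): x=10.5000 theta=-0.0125
z_focus = -x_out/theta_out = -(10.5000)/(-0.0125) = 840.0000
Rounded to 4 decimal places: z = 840.0000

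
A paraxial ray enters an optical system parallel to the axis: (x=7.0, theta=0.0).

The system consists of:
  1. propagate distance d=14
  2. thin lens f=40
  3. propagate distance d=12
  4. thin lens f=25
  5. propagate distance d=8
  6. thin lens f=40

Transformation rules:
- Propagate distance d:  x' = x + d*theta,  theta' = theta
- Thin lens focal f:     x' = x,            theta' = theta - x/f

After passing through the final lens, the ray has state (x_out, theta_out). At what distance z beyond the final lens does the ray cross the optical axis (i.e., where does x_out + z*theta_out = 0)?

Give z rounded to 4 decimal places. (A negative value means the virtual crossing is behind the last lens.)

Answer: 4.6077

Derivation:
Initial: x=7.0000 theta=0.0000
After 1 (propagate distance d=14): x=7.0000 theta=0.0000
After 2 (thin lens f=40): x=7.0000 theta=-0.1750
After 3 (propagate distance d=12): x=4.9000 theta=-0.1750
After 4 (thin lens f=25): x=4.9000 theta=-0.3710
After 5 (propagate distance d=8): x=1.9320 theta=-0.3710
After 6 (thin lens f=40): x=1.9320 theta=-0.4193
z_focus = -x_out/theta_out = -(1.9320)/(-0.4193) = 2760/599 ≈ 4.6077
Rounded to 4 decimal places: z = 4.6077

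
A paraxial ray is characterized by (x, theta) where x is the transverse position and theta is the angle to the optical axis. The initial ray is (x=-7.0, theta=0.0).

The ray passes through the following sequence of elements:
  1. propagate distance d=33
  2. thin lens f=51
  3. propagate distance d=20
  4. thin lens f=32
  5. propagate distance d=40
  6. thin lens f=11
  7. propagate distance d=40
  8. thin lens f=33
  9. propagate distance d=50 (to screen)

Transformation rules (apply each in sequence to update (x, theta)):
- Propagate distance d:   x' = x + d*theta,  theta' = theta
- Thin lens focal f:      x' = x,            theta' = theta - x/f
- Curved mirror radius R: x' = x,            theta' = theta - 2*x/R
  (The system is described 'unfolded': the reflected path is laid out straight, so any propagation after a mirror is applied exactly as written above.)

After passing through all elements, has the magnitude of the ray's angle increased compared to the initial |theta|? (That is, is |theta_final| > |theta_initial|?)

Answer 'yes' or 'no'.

Answer: yes

Derivation:
Initial: x=-7.0000 theta=0.0000
After 1 (propagate distance d=33): x=-7.0000 theta=0.0000
After 2 (thin lens f=51): x=-7.0000 theta=7/51 (≈0.1373)
After 3 (propagate distance d=20): x=-217/51 (≈-4.2549) theta=7/51 (≈0.1373)
After 4 (thin lens f=32): x=-217/51 (≈-4.2549) theta=147/544 (≈0.2702)
After 5 (propagate distance d=40): x=1337/204 (≈6.5539) theta=147/544 (≈0.2702)
After 6 (thin lens f=11): x=1337/204 (≈6.5539) theta=-5845/17952 (≈-0.3256)
After 7 (propagate distance d=40): x=-427/66 (≈-6.4697) theta=-5845/17952 (≈-0.3256)
After 8 (thin lens f=33): x=-427/66 (≈-6.4697) theta=-76741/592416 (≈-0.1295)
After 9 (propagate distance d=50 (to screen)): x=-3834901/296208 (≈-12.9466) theta=-76741/592416 (≈-0.1295)
|theta_initial|=0.0000 |theta_final|=76741/592416 (≈0.1295) -> increased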